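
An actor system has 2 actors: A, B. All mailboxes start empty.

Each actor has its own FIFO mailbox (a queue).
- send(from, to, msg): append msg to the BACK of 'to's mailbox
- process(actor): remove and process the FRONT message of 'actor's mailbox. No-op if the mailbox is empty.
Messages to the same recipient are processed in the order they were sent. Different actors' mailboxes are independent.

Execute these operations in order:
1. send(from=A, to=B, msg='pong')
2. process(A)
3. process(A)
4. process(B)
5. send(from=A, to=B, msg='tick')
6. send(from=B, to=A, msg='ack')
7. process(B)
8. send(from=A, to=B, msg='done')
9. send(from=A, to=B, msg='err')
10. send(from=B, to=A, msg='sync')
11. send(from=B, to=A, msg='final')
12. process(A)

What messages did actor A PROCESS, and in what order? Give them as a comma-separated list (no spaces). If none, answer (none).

After 1 (send(from=A, to=B, msg='pong')): A:[] B:[pong]
After 2 (process(A)): A:[] B:[pong]
After 3 (process(A)): A:[] B:[pong]
After 4 (process(B)): A:[] B:[]
After 5 (send(from=A, to=B, msg='tick')): A:[] B:[tick]
After 6 (send(from=B, to=A, msg='ack')): A:[ack] B:[tick]
After 7 (process(B)): A:[ack] B:[]
After 8 (send(from=A, to=B, msg='done')): A:[ack] B:[done]
After 9 (send(from=A, to=B, msg='err')): A:[ack] B:[done,err]
After 10 (send(from=B, to=A, msg='sync')): A:[ack,sync] B:[done,err]
After 11 (send(from=B, to=A, msg='final')): A:[ack,sync,final] B:[done,err]
After 12 (process(A)): A:[sync,final] B:[done,err]

Answer: ack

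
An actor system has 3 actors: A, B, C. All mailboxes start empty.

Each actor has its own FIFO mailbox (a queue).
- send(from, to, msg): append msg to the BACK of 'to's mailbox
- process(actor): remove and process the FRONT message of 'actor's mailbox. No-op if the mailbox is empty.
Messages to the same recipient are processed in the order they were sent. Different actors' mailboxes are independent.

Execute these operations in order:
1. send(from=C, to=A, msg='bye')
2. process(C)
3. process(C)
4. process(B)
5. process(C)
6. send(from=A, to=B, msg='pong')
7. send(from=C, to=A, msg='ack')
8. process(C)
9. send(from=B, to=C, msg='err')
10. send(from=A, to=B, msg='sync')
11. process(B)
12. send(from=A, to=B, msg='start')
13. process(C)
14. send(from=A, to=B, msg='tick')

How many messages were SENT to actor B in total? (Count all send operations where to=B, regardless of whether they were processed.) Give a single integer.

Answer: 4

Derivation:
After 1 (send(from=C, to=A, msg='bye')): A:[bye] B:[] C:[]
After 2 (process(C)): A:[bye] B:[] C:[]
After 3 (process(C)): A:[bye] B:[] C:[]
After 4 (process(B)): A:[bye] B:[] C:[]
After 5 (process(C)): A:[bye] B:[] C:[]
After 6 (send(from=A, to=B, msg='pong')): A:[bye] B:[pong] C:[]
After 7 (send(from=C, to=A, msg='ack')): A:[bye,ack] B:[pong] C:[]
After 8 (process(C)): A:[bye,ack] B:[pong] C:[]
After 9 (send(from=B, to=C, msg='err')): A:[bye,ack] B:[pong] C:[err]
After 10 (send(from=A, to=B, msg='sync')): A:[bye,ack] B:[pong,sync] C:[err]
After 11 (process(B)): A:[bye,ack] B:[sync] C:[err]
After 12 (send(from=A, to=B, msg='start')): A:[bye,ack] B:[sync,start] C:[err]
After 13 (process(C)): A:[bye,ack] B:[sync,start] C:[]
After 14 (send(from=A, to=B, msg='tick')): A:[bye,ack] B:[sync,start,tick] C:[]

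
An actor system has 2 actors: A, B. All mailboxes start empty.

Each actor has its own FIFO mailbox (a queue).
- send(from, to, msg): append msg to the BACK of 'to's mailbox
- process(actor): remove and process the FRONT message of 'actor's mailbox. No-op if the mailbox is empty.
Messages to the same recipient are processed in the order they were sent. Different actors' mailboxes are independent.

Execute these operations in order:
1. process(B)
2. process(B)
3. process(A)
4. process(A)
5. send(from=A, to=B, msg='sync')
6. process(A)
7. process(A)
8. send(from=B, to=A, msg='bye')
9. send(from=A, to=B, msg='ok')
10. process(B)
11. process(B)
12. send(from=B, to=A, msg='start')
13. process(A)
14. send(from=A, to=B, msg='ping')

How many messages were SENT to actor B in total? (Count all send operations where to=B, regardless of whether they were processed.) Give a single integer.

Answer: 3

Derivation:
After 1 (process(B)): A:[] B:[]
After 2 (process(B)): A:[] B:[]
After 3 (process(A)): A:[] B:[]
After 4 (process(A)): A:[] B:[]
After 5 (send(from=A, to=B, msg='sync')): A:[] B:[sync]
After 6 (process(A)): A:[] B:[sync]
After 7 (process(A)): A:[] B:[sync]
After 8 (send(from=B, to=A, msg='bye')): A:[bye] B:[sync]
After 9 (send(from=A, to=B, msg='ok')): A:[bye] B:[sync,ok]
After 10 (process(B)): A:[bye] B:[ok]
After 11 (process(B)): A:[bye] B:[]
After 12 (send(from=B, to=A, msg='start')): A:[bye,start] B:[]
After 13 (process(A)): A:[start] B:[]
After 14 (send(from=A, to=B, msg='ping')): A:[start] B:[ping]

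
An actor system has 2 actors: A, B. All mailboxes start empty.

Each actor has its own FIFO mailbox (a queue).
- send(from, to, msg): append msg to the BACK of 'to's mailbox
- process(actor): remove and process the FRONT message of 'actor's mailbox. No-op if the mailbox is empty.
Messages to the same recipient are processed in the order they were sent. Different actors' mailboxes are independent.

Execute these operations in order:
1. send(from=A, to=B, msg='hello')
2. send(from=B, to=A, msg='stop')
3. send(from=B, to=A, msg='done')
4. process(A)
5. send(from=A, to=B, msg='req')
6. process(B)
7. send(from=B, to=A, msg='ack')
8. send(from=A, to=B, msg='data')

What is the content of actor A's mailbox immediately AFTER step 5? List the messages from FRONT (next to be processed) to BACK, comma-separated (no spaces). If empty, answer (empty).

After 1 (send(from=A, to=B, msg='hello')): A:[] B:[hello]
After 2 (send(from=B, to=A, msg='stop')): A:[stop] B:[hello]
After 3 (send(from=B, to=A, msg='done')): A:[stop,done] B:[hello]
After 4 (process(A)): A:[done] B:[hello]
After 5 (send(from=A, to=B, msg='req')): A:[done] B:[hello,req]

done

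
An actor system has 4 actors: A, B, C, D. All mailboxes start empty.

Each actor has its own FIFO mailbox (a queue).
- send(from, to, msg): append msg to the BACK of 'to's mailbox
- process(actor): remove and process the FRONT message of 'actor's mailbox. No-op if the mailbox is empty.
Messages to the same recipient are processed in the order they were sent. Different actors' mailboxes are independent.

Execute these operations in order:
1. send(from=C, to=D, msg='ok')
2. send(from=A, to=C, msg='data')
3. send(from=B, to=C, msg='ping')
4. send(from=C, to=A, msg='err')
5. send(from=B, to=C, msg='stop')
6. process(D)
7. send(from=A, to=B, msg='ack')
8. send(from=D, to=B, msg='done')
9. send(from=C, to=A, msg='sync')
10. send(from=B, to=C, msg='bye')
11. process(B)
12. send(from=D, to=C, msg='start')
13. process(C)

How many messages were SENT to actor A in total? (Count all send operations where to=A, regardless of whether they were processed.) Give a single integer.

Answer: 2

Derivation:
After 1 (send(from=C, to=D, msg='ok')): A:[] B:[] C:[] D:[ok]
After 2 (send(from=A, to=C, msg='data')): A:[] B:[] C:[data] D:[ok]
After 3 (send(from=B, to=C, msg='ping')): A:[] B:[] C:[data,ping] D:[ok]
After 4 (send(from=C, to=A, msg='err')): A:[err] B:[] C:[data,ping] D:[ok]
After 5 (send(from=B, to=C, msg='stop')): A:[err] B:[] C:[data,ping,stop] D:[ok]
After 6 (process(D)): A:[err] B:[] C:[data,ping,stop] D:[]
After 7 (send(from=A, to=B, msg='ack')): A:[err] B:[ack] C:[data,ping,stop] D:[]
After 8 (send(from=D, to=B, msg='done')): A:[err] B:[ack,done] C:[data,ping,stop] D:[]
After 9 (send(from=C, to=A, msg='sync')): A:[err,sync] B:[ack,done] C:[data,ping,stop] D:[]
After 10 (send(from=B, to=C, msg='bye')): A:[err,sync] B:[ack,done] C:[data,ping,stop,bye] D:[]
After 11 (process(B)): A:[err,sync] B:[done] C:[data,ping,stop,bye] D:[]
After 12 (send(from=D, to=C, msg='start')): A:[err,sync] B:[done] C:[data,ping,stop,bye,start] D:[]
After 13 (process(C)): A:[err,sync] B:[done] C:[ping,stop,bye,start] D:[]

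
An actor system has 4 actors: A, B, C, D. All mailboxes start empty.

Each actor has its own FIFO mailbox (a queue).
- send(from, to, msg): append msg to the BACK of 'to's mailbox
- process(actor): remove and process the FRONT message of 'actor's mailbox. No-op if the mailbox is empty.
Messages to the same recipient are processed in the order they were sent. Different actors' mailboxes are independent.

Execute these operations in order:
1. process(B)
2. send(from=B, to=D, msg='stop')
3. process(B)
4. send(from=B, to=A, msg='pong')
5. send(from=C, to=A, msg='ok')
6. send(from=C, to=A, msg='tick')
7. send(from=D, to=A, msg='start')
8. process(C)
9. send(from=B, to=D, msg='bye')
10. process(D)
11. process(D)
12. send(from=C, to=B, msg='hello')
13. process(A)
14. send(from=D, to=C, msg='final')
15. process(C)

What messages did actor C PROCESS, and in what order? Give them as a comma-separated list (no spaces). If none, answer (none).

After 1 (process(B)): A:[] B:[] C:[] D:[]
After 2 (send(from=B, to=D, msg='stop')): A:[] B:[] C:[] D:[stop]
After 3 (process(B)): A:[] B:[] C:[] D:[stop]
After 4 (send(from=B, to=A, msg='pong')): A:[pong] B:[] C:[] D:[stop]
After 5 (send(from=C, to=A, msg='ok')): A:[pong,ok] B:[] C:[] D:[stop]
After 6 (send(from=C, to=A, msg='tick')): A:[pong,ok,tick] B:[] C:[] D:[stop]
After 7 (send(from=D, to=A, msg='start')): A:[pong,ok,tick,start] B:[] C:[] D:[stop]
After 8 (process(C)): A:[pong,ok,tick,start] B:[] C:[] D:[stop]
After 9 (send(from=B, to=D, msg='bye')): A:[pong,ok,tick,start] B:[] C:[] D:[stop,bye]
After 10 (process(D)): A:[pong,ok,tick,start] B:[] C:[] D:[bye]
After 11 (process(D)): A:[pong,ok,tick,start] B:[] C:[] D:[]
After 12 (send(from=C, to=B, msg='hello')): A:[pong,ok,tick,start] B:[hello] C:[] D:[]
After 13 (process(A)): A:[ok,tick,start] B:[hello] C:[] D:[]
After 14 (send(from=D, to=C, msg='final')): A:[ok,tick,start] B:[hello] C:[final] D:[]
After 15 (process(C)): A:[ok,tick,start] B:[hello] C:[] D:[]

Answer: final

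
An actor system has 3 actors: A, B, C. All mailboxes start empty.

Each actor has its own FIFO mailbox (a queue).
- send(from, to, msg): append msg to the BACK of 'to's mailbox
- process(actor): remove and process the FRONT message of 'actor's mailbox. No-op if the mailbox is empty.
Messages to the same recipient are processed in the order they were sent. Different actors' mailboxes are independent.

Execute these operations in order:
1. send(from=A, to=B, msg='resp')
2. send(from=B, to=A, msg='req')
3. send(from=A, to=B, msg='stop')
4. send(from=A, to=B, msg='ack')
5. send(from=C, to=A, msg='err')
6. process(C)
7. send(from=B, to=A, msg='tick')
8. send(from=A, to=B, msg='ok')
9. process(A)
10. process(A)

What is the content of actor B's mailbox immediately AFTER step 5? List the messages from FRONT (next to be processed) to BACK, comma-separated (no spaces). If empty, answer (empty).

After 1 (send(from=A, to=B, msg='resp')): A:[] B:[resp] C:[]
After 2 (send(from=B, to=A, msg='req')): A:[req] B:[resp] C:[]
After 3 (send(from=A, to=B, msg='stop')): A:[req] B:[resp,stop] C:[]
After 4 (send(from=A, to=B, msg='ack')): A:[req] B:[resp,stop,ack] C:[]
After 5 (send(from=C, to=A, msg='err')): A:[req,err] B:[resp,stop,ack] C:[]

resp,stop,ack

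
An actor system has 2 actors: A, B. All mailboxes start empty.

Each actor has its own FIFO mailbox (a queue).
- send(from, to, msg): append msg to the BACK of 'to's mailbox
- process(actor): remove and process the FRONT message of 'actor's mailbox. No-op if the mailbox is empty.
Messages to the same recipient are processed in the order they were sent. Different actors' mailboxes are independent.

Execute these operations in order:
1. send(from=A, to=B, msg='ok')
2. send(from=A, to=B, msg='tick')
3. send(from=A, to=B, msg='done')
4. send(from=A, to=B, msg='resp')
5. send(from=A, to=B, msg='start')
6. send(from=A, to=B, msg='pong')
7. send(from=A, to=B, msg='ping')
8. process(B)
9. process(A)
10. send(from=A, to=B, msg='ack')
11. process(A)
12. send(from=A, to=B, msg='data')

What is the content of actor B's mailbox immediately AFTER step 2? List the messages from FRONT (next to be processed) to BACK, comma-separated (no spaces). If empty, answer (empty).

After 1 (send(from=A, to=B, msg='ok')): A:[] B:[ok]
After 2 (send(from=A, to=B, msg='tick')): A:[] B:[ok,tick]

ok,tick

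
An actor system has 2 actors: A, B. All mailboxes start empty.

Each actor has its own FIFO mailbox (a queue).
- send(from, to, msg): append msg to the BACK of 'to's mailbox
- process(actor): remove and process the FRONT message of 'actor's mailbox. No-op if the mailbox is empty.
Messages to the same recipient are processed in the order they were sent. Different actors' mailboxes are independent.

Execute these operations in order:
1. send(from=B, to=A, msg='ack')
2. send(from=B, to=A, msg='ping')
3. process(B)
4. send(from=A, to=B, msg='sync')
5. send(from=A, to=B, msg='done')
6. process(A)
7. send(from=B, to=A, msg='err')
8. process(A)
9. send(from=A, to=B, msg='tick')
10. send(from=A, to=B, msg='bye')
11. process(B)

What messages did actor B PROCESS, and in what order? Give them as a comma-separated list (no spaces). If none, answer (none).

Answer: sync

Derivation:
After 1 (send(from=B, to=A, msg='ack')): A:[ack] B:[]
After 2 (send(from=B, to=A, msg='ping')): A:[ack,ping] B:[]
After 3 (process(B)): A:[ack,ping] B:[]
After 4 (send(from=A, to=B, msg='sync')): A:[ack,ping] B:[sync]
After 5 (send(from=A, to=B, msg='done')): A:[ack,ping] B:[sync,done]
After 6 (process(A)): A:[ping] B:[sync,done]
After 7 (send(from=B, to=A, msg='err')): A:[ping,err] B:[sync,done]
After 8 (process(A)): A:[err] B:[sync,done]
After 9 (send(from=A, to=B, msg='tick')): A:[err] B:[sync,done,tick]
After 10 (send(from=A, to=B, msg='bye')): A:[err] B:[sync,done,tick,bye]
After 11 (process(B)): A:[err] B:[done,tick,bye]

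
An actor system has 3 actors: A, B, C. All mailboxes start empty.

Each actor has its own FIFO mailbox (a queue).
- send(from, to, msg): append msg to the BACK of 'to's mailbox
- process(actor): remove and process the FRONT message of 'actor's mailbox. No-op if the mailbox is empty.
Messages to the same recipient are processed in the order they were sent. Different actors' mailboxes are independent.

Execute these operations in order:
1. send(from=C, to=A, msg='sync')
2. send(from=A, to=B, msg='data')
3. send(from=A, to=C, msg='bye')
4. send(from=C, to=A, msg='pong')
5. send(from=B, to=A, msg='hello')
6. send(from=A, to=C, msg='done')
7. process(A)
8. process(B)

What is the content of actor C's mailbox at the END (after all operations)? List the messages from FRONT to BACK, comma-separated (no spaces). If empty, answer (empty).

Answer: bye,done

Derivation:
After 1 (send(from=C, to=A, msg='sync')): A:[sync] B:[] C:[]
After 2 (send(from=A, to=B, msg='data')): A:[sync] B:[data] C:[]
After 3 (send(from=A, to=C, msg='bye')): A:[sync] B:[data] C:[bye]
After 4 (send(from=C, to=A, msg='pong')): A:[sync,pong] B:[data] C:[bye]
After 5 (send(from=B, to=A, msg='hello')): A:[sync,pong,hello] B:[data] C:[bye]
After 6 (send(from=A, to=C, msg='done')): A:[sync,pong,hello] B:[data] C:[bye,done]
After 7 (process(A)): A:[pong,hello] B:[data] C:[bye,done]
After 8 (process(B)): A:[pong,hello] B:[] C:[bye,done]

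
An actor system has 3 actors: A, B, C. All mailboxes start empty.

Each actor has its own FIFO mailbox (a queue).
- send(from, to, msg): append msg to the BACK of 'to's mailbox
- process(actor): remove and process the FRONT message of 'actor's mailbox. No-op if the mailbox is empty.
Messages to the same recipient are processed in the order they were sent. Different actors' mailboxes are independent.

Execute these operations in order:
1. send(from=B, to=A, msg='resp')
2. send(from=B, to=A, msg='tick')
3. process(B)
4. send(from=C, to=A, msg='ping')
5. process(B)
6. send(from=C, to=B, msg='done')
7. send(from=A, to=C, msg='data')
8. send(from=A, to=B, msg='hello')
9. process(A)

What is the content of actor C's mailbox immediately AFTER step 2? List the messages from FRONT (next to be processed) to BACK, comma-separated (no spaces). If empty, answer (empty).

After 1 (send(from=B, to=A, msg='resp')): A:[resp] B:[] C:[]
After 2 (send(from=B, to=A, msg='tick')): A:[resp,tick] B:[] C:[]

(empty)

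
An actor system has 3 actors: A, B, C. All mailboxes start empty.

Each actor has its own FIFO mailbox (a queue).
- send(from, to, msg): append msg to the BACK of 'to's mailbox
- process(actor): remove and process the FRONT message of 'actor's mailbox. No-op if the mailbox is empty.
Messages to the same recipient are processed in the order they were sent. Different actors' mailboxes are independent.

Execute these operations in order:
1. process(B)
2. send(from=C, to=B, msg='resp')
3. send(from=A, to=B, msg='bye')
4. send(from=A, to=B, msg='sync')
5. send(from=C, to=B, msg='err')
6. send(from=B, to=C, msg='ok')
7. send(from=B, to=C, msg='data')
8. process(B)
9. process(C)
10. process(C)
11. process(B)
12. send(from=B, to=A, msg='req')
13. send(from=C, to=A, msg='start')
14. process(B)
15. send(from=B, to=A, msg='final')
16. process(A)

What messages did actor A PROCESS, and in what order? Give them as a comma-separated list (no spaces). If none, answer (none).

Answer: req

Derivation:
After 1 (process(B)): A:[] B:[] C:[]
After 2 (send(from=C, to=B, msg='resp')): A:[] B:[resp] C:[]
After 3 (send(from=A, to=B, msg='bye')): A:[] B:[resp,bye] C:[]
After 4 (send(from=A, to=B, msg='sync')): A:[] B:[resp,bye,sync] C:[]
After 5 (send(from=C, to=B, msg='err')): A:[] B:[resp,bye,sync,err] C:[]
After 6 (send(from=B, to=C, msg='ok')): A:[] B:[resp,bye,sync,err] C:[ok]
After 7 (send(from=B, to=C, msg='data')): A:[] B:[resp,bye,sync,err] C:[ok,data]
After 8 (process(B)): A:[] B:[bye,sync,err] C:[ok,data]
After 9 (process(C)): A:[] B:[bye,sync,err] C:[data]
After 10 (process(C)): A:[] B:[bye,sync,err] C:[]
After 11 (process(B)): A:[] B:[sync,err] C:[]
After 12 (send(from=B, to=A, msg='req')): A:[req] B:[sync,err] C:[]
After 13 (send(from=C, to=A, msg='start')): A:[req,start] B:[sync,err] C:[]
After 14 (process(B)): A:[req,start] B:[err] C:[]
After 15 (send(from=B, to=A, msg='final')): A:[req,start,final] B:[err] C:[]
After 16 (process(A)): A:[start,final] B:[err] C:[]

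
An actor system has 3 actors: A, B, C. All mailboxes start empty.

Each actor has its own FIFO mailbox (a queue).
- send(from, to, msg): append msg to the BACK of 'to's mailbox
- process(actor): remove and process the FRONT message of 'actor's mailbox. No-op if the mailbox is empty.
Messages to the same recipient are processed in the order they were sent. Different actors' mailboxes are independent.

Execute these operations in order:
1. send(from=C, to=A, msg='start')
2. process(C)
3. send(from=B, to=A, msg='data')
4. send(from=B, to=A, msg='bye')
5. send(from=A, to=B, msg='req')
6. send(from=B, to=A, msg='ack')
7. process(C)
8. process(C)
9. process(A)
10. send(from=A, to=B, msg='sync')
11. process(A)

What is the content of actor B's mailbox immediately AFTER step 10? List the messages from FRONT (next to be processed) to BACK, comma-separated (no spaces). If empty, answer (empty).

After 1 (send(from=C, to=A, msg='start')): A:[start] B:[] C:[]
After 2 (process(C)): A:[start] B:[] C:[]
After 3 (send(from=B, to=A, msg='data')): A:[start,data] B:[] C:[]
After 4 (send(from=B, to=A, msg='bye')): A:[start,data,bye] B:[] C:[]
After 5 (send(from=A, to=B, msg='req')): A:[start,data,bye] B:[req] C:[]
After 6 (send(from=B, to=A, msg='ack')): A:[start,data,bye,ack] B:[req] C:[]
After 7 (process(C)): A:[start,data,bye,ack] B:[req] C:[]
After 8 (process(C)): A:[start,data,bye,ack] B:[req] C:[]
After 9 (process(A)): A:[data,bye,ack] B:[req] C:[]
After 10 (send(from=A, to=B, msg='sync')): A:[data,bye,ack] B:[req,sync] C:[]

req,sync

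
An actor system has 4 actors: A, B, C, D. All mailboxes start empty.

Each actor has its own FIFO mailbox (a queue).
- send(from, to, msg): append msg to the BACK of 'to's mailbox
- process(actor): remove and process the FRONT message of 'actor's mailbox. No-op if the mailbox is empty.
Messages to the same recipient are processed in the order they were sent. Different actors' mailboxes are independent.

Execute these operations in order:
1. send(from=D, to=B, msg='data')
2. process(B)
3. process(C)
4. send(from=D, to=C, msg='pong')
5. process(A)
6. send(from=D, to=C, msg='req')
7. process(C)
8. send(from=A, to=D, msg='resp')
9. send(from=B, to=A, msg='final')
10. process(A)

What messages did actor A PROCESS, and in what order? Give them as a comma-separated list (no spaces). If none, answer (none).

After 1 (send(from=D, to=B, msg='data')): A:[] B:[data] C:[] D:[]
After 2 (process(B)): A:[] B:[] C:[] D:[]
After 3 (process(C)): A:[] B:[] C:[] D:[]
After 4 (send(from=D, to=C, msg='pong')): A:[] B:[] C:[pong] D:[]
After 5 (process(A)): A:[] B:[] C:[pong] D:[]
After 6 (send(from=D, to=C, msg='req')): A:[] B:[] C:[pong,req] D:[]
After 7 (process(C)): A:[] B:[] C:[req] D:[]
After 8 (send(from=A, to=D, msg='resp')): A:[] B:[] C:[req] D:[resp]
After 9 (send(from=B, to=A, msg='final')): A:[final] B:[] C:[req] D:[resp]
After 10 (process(A)): A:[] B:[] C:[req] D:[resp]

Answer: final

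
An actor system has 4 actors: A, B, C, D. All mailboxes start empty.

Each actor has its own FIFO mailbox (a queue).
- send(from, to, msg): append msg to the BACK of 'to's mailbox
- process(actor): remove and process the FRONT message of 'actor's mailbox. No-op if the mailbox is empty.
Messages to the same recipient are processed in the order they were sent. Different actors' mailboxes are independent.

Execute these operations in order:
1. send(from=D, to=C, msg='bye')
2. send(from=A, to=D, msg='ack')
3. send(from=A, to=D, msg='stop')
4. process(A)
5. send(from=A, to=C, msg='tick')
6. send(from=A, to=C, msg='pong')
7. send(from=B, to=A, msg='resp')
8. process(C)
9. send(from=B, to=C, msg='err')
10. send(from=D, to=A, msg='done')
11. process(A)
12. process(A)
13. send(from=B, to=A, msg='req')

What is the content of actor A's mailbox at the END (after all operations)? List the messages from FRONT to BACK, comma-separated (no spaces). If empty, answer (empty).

After 1 (send(from=D, to=C, msg='bye')): A:[] B:[] C:[bye] D:[]
After 2 (send(from=A, to=D, msg='ack')): A:[] B:[] C:[bye] D:[ack]
After 3 (send(from=A, to=D, msg='stop')): A:[] B:[] C:[bye] D:[ack,stop]
After 4 (process(A)): A:[] B:[] C:[bye] D:[ack,stop]
After 5 (send(from=A, to=C, msg='tick')): A:[] B:[] C:[bye,tick] D:[ack,stop]
After 6 (send(from=A, to=C, msg='pong')): A:[] B:[] C:[bye,tick,pong] D:[ack,stop]
After 7 (send(from=B, to=A, msg='resp')): A:[resp] B:[] C:[bye,tick,pong] D:[ack,stop]
After 8 (process(C)): A:[resp] B:[] C:[tick,pong] D:[ack,stop]
After 9 (send(from=B, to=C, msg='err')): A:[resp] B:[] C:[tick,pong,err] D:[ack,stop]
After 10 (send(from=D, to=A, msg='done')): A:[resp,done] B:[] C:[tick,pong,err] D:[ack,stop]
After 11 (process(A)): A:[done] B:[] C:[tick,pong,err] D:[ack,stop]
After 12 (process(A)): A:[] B:[] C:[tick,pong,err] D:[ack,stop]
After 13 (send(from=B, to=A, msg='req')): A:[req] B:[] C:[tick,pong,err] D:[ack,stop]

Answer: req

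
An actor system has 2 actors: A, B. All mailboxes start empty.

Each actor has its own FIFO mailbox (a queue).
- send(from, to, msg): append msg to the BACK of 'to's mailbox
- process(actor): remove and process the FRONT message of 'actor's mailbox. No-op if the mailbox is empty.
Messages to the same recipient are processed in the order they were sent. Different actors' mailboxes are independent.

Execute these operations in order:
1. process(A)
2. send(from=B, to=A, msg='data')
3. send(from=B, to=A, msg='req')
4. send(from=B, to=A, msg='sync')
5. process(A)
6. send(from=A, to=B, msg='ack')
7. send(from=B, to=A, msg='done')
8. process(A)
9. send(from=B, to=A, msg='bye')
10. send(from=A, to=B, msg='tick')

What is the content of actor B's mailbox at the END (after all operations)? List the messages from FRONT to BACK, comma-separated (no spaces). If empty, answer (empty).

Answer: ack,tick

Derivation:
After 1 (process(A)): A:[] B:[]
After 2 (send(from=B, to=A, msg='data')): A:[data] B:[]
After 3 (send(from=B, to=A, msg='req')): A:[data,req] B:[]
After 4 (send(from=B, to=A, msg='sync')): A:[data,req,sync] B:[]
After 5 (process(A)): A:[req,sync] B:[]
After 6 (send(from=A, to=B, msg='ack')): A:[req,sync] B:[ack]
After 7 (send(from=B, to=A, msg='done')): A:[req,sync,done] B:[ack]
After 8 (process(A)): A:[sync,done] B:[ack]
After 9 (send(from=B, to=A, msg='bye')): A:[sync,done,bye] B:[ack]
After 10 (send(from=A, to=B, msg='tick')): A:[sync,done,bye] B:[ack,tick]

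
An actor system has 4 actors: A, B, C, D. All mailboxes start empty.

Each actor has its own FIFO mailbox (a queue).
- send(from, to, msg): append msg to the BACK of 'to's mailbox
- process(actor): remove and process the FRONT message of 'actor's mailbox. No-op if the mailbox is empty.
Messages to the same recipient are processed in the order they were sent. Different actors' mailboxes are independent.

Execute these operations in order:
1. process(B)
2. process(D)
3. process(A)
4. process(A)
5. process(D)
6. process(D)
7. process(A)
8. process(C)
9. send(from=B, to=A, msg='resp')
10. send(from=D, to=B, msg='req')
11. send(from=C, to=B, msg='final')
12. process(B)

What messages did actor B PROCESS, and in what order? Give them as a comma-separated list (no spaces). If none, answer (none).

Answer: req

Derivation:
After 1 (process(B)): A:[] B:[] C:[] D:[]
After 2 (process(D)): A:[] B:[] C:[] D:[]
After 3 (process(A)): A:[] B:[] C:[] D:[]
After 4 (process(A)): A:[] B:[] C:[] D:[]
After 5 (process(D)): A:[] B:[] C:[] D:[]
After 6 (process(D)): A:[] B:[] C:[] D:[]
After 7 (process(A)): A:[] B:[] C:[] D:[]
After 8 (process(C)): A:[] B:[] C:[] D:[]
After 9 (send(from=B, to=A, msg='resp')): A:[resp] B:[] C:[] D:[]
After 10 (send(from=D, to=B, msg='req')): A:[resp] B:[req] C:[] D:[]
After 11 (send(from=C, to=B, msg='final')): A:[resp] B:[req,final] C:[] D:[]
After 12 (process(B)): A:[resp] B:[final] C:[] D:[]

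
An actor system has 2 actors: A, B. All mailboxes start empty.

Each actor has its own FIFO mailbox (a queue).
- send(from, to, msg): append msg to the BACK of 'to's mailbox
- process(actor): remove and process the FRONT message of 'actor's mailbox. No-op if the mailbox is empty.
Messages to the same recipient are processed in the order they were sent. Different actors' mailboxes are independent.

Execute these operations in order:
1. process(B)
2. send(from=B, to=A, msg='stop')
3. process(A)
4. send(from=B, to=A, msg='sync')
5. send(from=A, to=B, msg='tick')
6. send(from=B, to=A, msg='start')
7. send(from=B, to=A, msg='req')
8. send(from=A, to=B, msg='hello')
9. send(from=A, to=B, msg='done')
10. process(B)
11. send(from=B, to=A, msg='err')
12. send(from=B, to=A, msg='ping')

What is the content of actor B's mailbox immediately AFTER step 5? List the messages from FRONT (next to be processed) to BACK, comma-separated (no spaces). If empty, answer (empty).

After 1 (process(B)): A:[] B:[]
After 2 (send(from=B, to=A, msg='stop')): A:[stop] B:[]
After 3 (process(A)): A:[] B:[]
After 4 (send(from=B, to=A, msg='sync')): A:[sync] B:[]
After 5 (send(from=A, to=B, msg='tick')): A:[sync] B:[tick]

tick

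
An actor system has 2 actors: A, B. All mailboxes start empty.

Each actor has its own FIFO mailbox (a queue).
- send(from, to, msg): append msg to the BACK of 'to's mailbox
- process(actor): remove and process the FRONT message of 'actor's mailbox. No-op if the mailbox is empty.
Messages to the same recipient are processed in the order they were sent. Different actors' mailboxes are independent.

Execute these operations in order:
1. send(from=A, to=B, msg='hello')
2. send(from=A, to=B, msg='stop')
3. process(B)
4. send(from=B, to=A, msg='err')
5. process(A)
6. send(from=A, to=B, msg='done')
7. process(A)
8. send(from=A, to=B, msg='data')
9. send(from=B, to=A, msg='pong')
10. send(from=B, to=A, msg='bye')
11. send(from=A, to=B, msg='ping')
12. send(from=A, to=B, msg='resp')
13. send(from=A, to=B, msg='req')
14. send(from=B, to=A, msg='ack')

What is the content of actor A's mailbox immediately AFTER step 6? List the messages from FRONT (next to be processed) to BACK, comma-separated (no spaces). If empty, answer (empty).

After 1 (send(from=A, to=B, msg='hello')): A:[] B:[hello]
After 2 (send(from=A, to=B, msg='stop')): A:[] B:[hello,stop]
After 3 (process(B)): A:[] B:[stop]
After 4 (send(from=B, to=A, msg='err')): A:[err] B:[stop]
After 5 (process(A)): A:[] B:[stop]
After 6 (send(from=A, to=B, msg='done')): A:[] B:[stop,done]

(empty)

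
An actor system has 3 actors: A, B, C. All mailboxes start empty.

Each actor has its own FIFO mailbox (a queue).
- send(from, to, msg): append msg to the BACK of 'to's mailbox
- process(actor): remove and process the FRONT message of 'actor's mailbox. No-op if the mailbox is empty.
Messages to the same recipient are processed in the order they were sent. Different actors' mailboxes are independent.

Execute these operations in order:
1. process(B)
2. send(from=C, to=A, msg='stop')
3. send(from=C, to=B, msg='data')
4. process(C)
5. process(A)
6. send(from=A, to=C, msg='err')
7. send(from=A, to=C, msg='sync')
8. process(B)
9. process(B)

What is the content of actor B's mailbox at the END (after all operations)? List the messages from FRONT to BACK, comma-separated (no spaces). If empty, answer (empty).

Answer: (empty)

Derivation:
After 1 (process(B)): A:[] B:[] C:[]
After 2 (send(from=C, to=A, msg='stop')): A:[stop] B:[] C:[]
After 3 (send(from=C, to=B, msg='data')): A:[stop] B:[data] C:[]
After 4 (process(C)): A:[stop] B:[data] C:[]
After 5 (process(A)): A:[] B:[data] C:[]
After 6 (send(from=A, to=C, msg='err')): A:[] B:[data] C:[err]
After 7 (send(from=A, to=C, msg='sync')): A:[] B:[data] C:[err,sync]
After 8 (process(B)): A:[] B:[] C:[err,sync]
After 9 (process(B)): A:[] B:[] C:[err,sync]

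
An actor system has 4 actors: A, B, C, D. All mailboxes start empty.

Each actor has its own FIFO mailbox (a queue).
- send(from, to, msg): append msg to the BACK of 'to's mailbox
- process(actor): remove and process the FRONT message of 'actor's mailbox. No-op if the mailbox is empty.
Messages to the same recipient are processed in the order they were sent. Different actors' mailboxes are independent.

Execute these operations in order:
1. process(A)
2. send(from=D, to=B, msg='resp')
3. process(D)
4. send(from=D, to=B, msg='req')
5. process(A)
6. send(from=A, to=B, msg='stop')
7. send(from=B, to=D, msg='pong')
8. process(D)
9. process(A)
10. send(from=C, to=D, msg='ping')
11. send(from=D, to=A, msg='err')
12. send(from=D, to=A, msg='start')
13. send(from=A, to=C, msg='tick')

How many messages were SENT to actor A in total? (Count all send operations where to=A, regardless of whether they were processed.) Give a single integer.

After 1 (process(A)): A:[] B:[] C:[] D:[]
After 2 (send(from=D, to=B, msg='resp')): A:[] B:[resp] C:[] D:[]
After 3 (process(D)): A:[] B:[resp] C:[] D:[]
After 4 (send(from=D, to=B, msg='req')): A:[] B:[resp,req] C:[] D:[]
After 5 (process(A)): A:[] B:[resp,req] C:[] D:[]
After 6 (send(from=A, to=B, msg='stop')): A:[] B:[resp,req,stop] C:[] D:[]
After 7 (send(from=B, to=D, msg='pong')): A:[] B:[resp,req,stop] C:[] D:[pong]
After 8 (process(D)): A:[] B:[resp,req,stop] C:[] D:[]
After 9 (process(A)): A:[] B:[resp,req,stop] C:[] D:[]
After 10 (send(from=C, to=D, msg='ping')): A:[] B:[resp,req,stop] C:[] D:[ping]
After 11 (send(from=D, to=A, msg='err')): A:[err] B:[resp,req,stop] C:[] D:[ping]
After 12 (send(from=D, to=A, msg='start')): A:[err,start] B:[resp,req,stop] C:[] D:[ping]
After 13 (send(from=A, to=C, msg='tick')): A:[err,start] B:[resp,req,stop] C:[tick] D:[ping]

Answer: 2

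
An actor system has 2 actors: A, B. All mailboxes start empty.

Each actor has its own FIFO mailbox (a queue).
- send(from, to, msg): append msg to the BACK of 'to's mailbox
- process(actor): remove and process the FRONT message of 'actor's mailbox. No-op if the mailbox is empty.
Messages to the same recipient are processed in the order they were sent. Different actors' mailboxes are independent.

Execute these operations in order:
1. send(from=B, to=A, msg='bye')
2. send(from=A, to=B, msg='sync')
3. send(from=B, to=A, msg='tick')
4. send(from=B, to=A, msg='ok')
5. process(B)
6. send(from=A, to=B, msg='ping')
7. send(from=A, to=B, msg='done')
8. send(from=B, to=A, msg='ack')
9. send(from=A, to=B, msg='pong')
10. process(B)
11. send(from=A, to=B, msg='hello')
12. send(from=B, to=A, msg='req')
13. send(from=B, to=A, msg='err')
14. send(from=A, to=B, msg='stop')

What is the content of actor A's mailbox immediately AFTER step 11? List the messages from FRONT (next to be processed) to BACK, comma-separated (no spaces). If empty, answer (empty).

After 1 (send(from=B, to=A, msg='bye')): A:[bye] B:[]
After 2 (send(from=A, to=B, msg='sync')): A:[bye] B:[sync]
After 3 (send(from=B, to=A, msg='tick')): A:[bye,tick] B:[sync]
After 4 (send(from=B, to=A, msg='ok')): A:[bye,tick,ok] B:[sync]
After 5 (process(B)): A:[bye,tick,ok] B:[]
After 6 (send(from=A, to=B, msg='ping')): A:[bye,tick,ok] B:[ping]
After 7 (send(from=A, to=B, msg='done')): A:[bye,tick,ok] B:[ping,done]
After 8 (send(from=B, to=A, msg='ack')): A:[bye,tick,ok,ack] B:[ping,done]
After 9 (send(from=A, to=B, msg='pong')): A:[bye,tick,ok,ack] B:[ping,done,pong]
After 10 (process(B)): A:[bye,tick,ok,ack] B:[done,pong]
After 11 (send(from=A, to=B, msg='hello')): A:[bye,tick,ok,ack] B:[done,pong,hello]

bye,tick,ok,ack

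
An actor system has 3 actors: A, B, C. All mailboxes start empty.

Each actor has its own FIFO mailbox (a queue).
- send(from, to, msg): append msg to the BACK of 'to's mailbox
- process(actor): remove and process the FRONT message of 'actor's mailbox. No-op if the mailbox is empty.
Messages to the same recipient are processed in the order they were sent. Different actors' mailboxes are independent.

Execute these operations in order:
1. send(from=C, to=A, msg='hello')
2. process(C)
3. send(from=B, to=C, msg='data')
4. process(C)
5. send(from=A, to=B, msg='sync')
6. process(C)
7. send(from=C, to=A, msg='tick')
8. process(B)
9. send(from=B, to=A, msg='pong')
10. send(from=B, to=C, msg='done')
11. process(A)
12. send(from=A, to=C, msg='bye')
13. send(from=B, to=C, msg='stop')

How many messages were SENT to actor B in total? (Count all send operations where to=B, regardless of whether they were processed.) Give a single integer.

Answer: 1

Derivation:
After 1 (send(from=C, to=A, msg='hello')): A:[hello] B:[] C:[]
After 2 (process(C)): A:[hello] B:[] C:[]
After 3 (send(from=B, to=C, msg='data')): A:[hello] B:[] C:[data]
After 4 (process(C)): A:[hello] B:[] C:[]
After 5 (send(from=A, to=B, msg='sync')): A:[hello] B:[sync] C:[]
After 6 (process(C)): A:[hello] B:[sync] C:[]
After 7 (send(from=C, to=A, msg='tick')): A:[hello,tick] B:[sync] C:[]
After 8 (process(B)): A:[hello,tick] B:[] C:[]
After 9 (send(from=B, to=A, msg='pong')): A:[hello,tick,pong] B:[] C:[]
After 10 (send(from=B, to=C, msg='done')): A:[hello,tick,pong] B:[] C:[done]
After 11 (process(A)): A:[tick,pong] B:[] C:[done]
After 12 (send(from=A, to=C, msg='bye')): A:[tick,pong] B:[] C:[done,bye]
After 13 (send(from=B, to=C, msg='stop')): A:[tick,pong] B:[] C:[done,bye,stop]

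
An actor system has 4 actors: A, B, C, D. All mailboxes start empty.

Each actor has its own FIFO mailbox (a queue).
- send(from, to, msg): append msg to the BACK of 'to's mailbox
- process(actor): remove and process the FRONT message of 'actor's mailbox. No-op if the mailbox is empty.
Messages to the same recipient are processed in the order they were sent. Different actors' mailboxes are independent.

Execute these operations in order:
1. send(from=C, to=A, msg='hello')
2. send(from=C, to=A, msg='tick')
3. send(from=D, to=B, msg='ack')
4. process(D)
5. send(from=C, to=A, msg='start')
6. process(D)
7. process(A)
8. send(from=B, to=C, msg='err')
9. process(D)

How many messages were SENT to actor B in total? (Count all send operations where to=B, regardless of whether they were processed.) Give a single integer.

Answer: 1

Derivation:
After 1 (send(from=C, to=A, msg='hello')): A:[hello] B:[] C:[] D:[]
After 2 (send(from=C, to=A, msg='tick')): A:[hello,tick] B:[] C:[] D:[]
After 3 (send(from=D, to=B, msg='ack')): A:[hello,tick] B:[ack] C:[] D:[]
After 4 (process(D)): A:[hello,tick] B:[ack] C:[] D:[]
After 5 (send(from=C, to=A, msg='start')): A:[hello,tick,start] B:[ack] C:[] D:[]
After 6 (process(D)): A:[hello,tick,start] B:[ack] C:[] D:[]
After 7 (process(A)): A:[tick,start] B:[ack] C:[] D:[]
After 8 (send(from=B, to=C, msg='err')): A:[tick,start] B:[ack] C:[err] D:[]
After 9 (process(D)): A:[tick,start] B:[ack] C:[err] D:[]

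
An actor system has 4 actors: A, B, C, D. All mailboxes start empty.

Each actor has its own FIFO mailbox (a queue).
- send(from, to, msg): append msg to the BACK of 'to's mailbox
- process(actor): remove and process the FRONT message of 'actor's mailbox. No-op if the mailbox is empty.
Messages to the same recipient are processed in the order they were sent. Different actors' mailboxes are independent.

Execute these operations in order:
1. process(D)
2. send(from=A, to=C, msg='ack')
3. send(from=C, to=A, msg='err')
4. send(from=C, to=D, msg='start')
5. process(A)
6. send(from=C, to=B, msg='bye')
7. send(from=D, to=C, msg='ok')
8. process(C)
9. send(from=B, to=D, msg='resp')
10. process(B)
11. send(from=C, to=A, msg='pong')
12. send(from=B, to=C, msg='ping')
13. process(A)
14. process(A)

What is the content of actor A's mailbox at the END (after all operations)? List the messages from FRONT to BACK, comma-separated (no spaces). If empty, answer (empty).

After 1 (process(D)): A:[] B:[] C:[] D:[]
After 2 (send(from=A, to=C, msg='ack')): A:[] B:[] C:[ack] D:[]
After 3 (send(from=C, to=A, msg='err')): A:[err] B:[] C:[ack] D:[]
After 4 (send(from=C, to=D, msg='start')): A:[err] B:[] C:[ack] D:[start]
After 5 (process(A)): A:[] B:[] C:[ack] D:[start]
After 6 (send(from=C, to=B, msg='bye')): A:[] B:[bye] C:[ack] D:[start]
After 7 (send(from=D, to=C, msg='ok')): A:[] B:[bye] C:[ack,ok] D:[start]
After 8 (process(C)): A:[] B:[bye] C:[ok] D:[start]
After 9 (send(from=B, to=D, msg='resp')): A:[] B:[bye] C:[ok] D:[start,resp]
After 10 (process(B)): A:[] B:[] C:[ok] D:[start,resp]
After 11 (send(from=C, to=A, msg='pong')): A:[pong] B:[] C:[ok] D:[start,resp]
After 12 (send(from=B, to=C, msg='ping')): A:[pong] B:[] C:[ok,ping] D:[start,resp]
After 13 (process(A)): A:[] B:[] C:[ok,ping] D:[start,resp]
After 14 (process(A)): A:[] B:[] C:[ok,ping] D:[start,resp]

Answer: (empty)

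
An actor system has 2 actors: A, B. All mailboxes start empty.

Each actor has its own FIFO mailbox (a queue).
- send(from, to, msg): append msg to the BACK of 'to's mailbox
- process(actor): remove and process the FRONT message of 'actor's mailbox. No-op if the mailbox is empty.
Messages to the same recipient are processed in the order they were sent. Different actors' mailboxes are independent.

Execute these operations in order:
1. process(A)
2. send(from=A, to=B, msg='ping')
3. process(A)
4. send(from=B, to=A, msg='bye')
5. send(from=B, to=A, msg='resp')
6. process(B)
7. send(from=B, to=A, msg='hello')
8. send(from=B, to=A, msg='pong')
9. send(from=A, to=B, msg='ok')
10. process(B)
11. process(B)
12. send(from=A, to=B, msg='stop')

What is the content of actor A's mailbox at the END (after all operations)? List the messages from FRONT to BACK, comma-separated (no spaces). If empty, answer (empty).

Answer: bye,resp,hello,pong

Derivation:
After 1 (process(A)): A:[] B:[]
After 2 (send(from=A, to=B, msg='ping')): A:[] B:[ping]
After 3 (process(A)): A:[] B:[ping]
After 4 (send(from=B, to=A, msg='bye')): A:[bye] B:[ping]
After 5 (send(from=B, to=A, msg='resp')): A:[bye,resp] B:[ping]
After 6 (process(B)): A:[bye,resp] B:[]
After 7 (send(from=B, to=A, msg='hello')): A:[bye,resp,hello] B:[]
After 8 (send(from=B, to=A, msg='pong')): A:[bye,resp,hello,pong] B:[]
After 9 (send(from=A, to=B, msg='ok')): A:[bye,resp,hello,pong] B:[ok]
After 10 (process(B)): A:[bye,resp,hello,pong] B:[]
After 11 (process(B)): A:[bye,resp,hello,pong] B:[]
After 12 (send(from=A, to=B, msg='stop')): A:[bye,resp,hello,pong] B:[stop]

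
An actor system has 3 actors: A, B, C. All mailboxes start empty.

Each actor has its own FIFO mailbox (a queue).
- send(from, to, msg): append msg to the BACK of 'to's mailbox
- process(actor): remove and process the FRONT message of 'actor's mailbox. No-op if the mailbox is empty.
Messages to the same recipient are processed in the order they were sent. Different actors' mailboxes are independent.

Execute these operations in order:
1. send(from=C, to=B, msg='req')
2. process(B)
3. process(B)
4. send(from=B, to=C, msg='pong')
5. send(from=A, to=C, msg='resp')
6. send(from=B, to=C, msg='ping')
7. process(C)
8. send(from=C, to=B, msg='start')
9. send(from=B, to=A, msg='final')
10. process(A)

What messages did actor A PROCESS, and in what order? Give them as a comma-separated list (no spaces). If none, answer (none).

After 1 (send(from=C, to=B, msg='req')): A:[] B:[req] C:[]
After 2 (process(B)): A:[] B:[] C:[]
After 3 (process(B)): A:[] B:[] C:[]
After 4 (send(from=B, to=C, msg='pong')): A:[] B:[] C:[pong]
After 5 (send(from=A, to=C, msg='resp')): A:[] B:[] C:[pong,resp]
After 6 (send(from=B, to=C, msg='ping')): A:[] B:[] C:[pong,resp,ping]
After 7 (process(C)): A:[] B:[] C:[resp,ping]
After 8 (send(from=C, to=B, msg='start')): A:[] B:[start] C:[resp,ping]
After 9 (send(from=B, to=A, msg='final')): A:[final] B:[start] C:[resp,ping]
After 10 (process(A)): A:[] B:[start] C:[resp,ping]

Answer: final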